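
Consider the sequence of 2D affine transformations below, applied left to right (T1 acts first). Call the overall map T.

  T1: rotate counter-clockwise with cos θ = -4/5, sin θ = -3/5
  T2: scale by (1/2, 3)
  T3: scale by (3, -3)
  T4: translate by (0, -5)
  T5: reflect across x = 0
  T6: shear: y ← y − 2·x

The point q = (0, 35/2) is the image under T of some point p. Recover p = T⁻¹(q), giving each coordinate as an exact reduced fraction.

T1 = [-4/5 3/5 0; -3/5 -4/5 0; 0 0 1]
T2·T1 = [-2/5 3/10 0; -9/5 -12/5 0; 0 0 1]
T3·…·T1 = [-6/5 9/10 0; 27/5 36/5 0; 0 0 1]
T4·…·T1 = [-6/5 9/10 0; 27/5 36/5 -5; 0 0 1]
T5·…·T1 = [6/5 -9/10 0; 27/5 36/5 -5; 0 0 1]
T6·…·T1 = [6/5 -9/10 0; 3 9 -5; 0 0 1]
det M = 27/2; M⁻¹ = [2/3 1/15 1/3; -2/9 4/45 4/9; 0 0 1]
M⁻¹ · (0, 35/2)ᵀ = (3/2, 2)ᵀ

p = (3/2, 2)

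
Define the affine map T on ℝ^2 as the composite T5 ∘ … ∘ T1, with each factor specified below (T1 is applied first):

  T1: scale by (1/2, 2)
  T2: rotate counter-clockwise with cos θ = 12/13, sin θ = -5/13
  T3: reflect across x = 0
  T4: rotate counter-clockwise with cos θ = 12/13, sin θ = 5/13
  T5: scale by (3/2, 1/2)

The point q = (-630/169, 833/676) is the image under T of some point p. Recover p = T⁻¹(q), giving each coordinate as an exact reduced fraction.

T1 = [1/2 0 0; 0 2 0; 0 0 1]
T2·T1 = [6/13 10/13 0; -5/26 24/13 0; 0 0 1]
T3·…·T1 = [-6/13 -10/13 0; -5/26 24/13 0; 0 0 1]
T4·…·T1 = [-119/338 -240/169 0; -60/169 238/169 0; 0 0 1]
T5·…·T1 = [-357/676 -360/169 0; -30/169 119/169 0; 0 0 1]
det M = -3/4; M⁻¹ = [-476/507 -480/169 0; -40/169 119/169 0; 0 0 1]
M⁻¹ · (-630/169, 833/676)ᵀ = (0, 7/4)ᵀ

p = (0, 7/4)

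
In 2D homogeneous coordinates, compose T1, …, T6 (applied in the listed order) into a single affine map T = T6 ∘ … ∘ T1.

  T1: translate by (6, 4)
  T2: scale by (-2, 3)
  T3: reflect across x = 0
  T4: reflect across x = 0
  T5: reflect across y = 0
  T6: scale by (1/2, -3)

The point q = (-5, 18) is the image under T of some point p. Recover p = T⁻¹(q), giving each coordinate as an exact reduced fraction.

T1 = [1 0 6; 0 1 4; 0 0 1]
T2·T1 = [-2 0 -12; 0 3 12; 0 0 1]
T3·…·T1 = [2 0 12; 0 3 12; 0 0 1]
T4·…·T1 = [-2 0 -12; 0 3 12; 0 0 1]
T5·…·T1 = [-2 0 -12; 0 -3 -12; 0 0 1]
T6·…·T1 = [-1 0 -6; 0 9 36; 0 0 1]
det M = -9; M⁻¹ = [-1 0 -6; 0 1/9 -4; 0 0 1]
M⁻¹ · (-5, 18)ᵀ = (-1, -2)ᵀ

p = (-1, -2)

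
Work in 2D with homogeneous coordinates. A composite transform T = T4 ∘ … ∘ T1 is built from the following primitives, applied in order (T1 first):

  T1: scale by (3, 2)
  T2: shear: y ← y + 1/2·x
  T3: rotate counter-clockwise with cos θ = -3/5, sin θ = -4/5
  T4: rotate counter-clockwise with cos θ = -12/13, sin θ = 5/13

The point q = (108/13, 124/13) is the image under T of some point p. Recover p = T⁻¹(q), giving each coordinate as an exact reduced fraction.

p = (4, -1)

T1 = [3 0 0; 0 2 0; 0 0 1]
T2·T1 = [3 0 0; 3/2 2 0; 0 0 1]
T3·…·T1 = [-3/5 8/5 0; -33/10 -6/5 0; 0 0 1]
T4·…·T1 = [237/130 -66/65 0; 183/65 112/65 0; 0 0 1]
det M = 6; M⁻¹ = [56/195 11/65 0; -61/130 79/260 0; 0 0 1]
M⁻¹ · (108/13, 124/13)ᵀ = (4, -1)ᵀ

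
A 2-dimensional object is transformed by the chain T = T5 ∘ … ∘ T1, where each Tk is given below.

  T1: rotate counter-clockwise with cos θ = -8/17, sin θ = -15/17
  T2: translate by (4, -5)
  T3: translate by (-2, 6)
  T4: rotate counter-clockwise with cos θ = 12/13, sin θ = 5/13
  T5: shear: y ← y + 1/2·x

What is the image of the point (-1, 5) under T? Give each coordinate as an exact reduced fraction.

T1 rotate counter-clockwise with cos θ = -8/17, sin θ = -15/17: (-1, 5) → (83/17, -25/17)
T2 translate by (4, -5): (83/17, -25/17) → (151/17, -110/17)
T3 translate by (-2, 6): (151/17, -110/17) → (117/17, -8/17)
T4 rotate counter-clockwise with cos θ = 12/13, sin θ = 5/13: (117/17, -8/17) → (1444/221, 489/221)
T5 shear: y ← y + 1/2·x: (1444/221, 489/221) → (1444/221, 1211/221)

T(p) = (1444/221, 1211/221)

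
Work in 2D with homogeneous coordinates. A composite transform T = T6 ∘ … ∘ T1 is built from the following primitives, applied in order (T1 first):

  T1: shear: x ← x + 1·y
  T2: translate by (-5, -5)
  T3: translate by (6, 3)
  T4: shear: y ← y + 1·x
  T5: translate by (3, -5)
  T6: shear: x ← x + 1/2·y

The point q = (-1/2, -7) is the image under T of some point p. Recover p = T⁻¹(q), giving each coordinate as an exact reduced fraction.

p = (-1, 0)

T1 = [1 1 0; 0 1 0; 0 0 1]
T2·T1 = [1 1 -5; 0 1 -5; 0 0 1]
T3·…·T1 = [1 1 1; 0 1 -2; 0 0 1]
T4·…·T1 = [1 1 1; 1 2 -1; 0 0 1]
T5·…·T1 = [1 1 4; 1 2 -6; 0 0 1]
T6·…·T1 = [3/2 2 1; 1 2 -6; 0 0 1]
det M = 1; M⁻¹ = [2 -2 -14; -1 3/2 10; 0 0 1]
M⁻¹ · (-1/2, -7)ᵀ = (-1, 0)ᵀ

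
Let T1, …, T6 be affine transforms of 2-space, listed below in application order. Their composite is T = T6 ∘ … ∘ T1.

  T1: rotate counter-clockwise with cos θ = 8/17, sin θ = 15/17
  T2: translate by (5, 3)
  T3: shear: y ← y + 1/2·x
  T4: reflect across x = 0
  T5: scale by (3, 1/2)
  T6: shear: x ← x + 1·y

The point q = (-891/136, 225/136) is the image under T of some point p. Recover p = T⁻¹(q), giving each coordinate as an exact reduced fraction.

T1 = [8/17 -15/17 0; 15/17 8/17 0; 0 0 1]
T2·T1 = [8/17 -15/17 5; 15/17 8/17 3; 0 0 1]
T3·…·T1 = [8/17 -15/17 5; 19/17 1/34 11/2; 0 0 1]
T4·…·T1 = [-8/17 15/17 -5; 19/17 1/34 11/2; 0 0 1]
T5·…·T1 = [-24/17 45/17 -15; 19/34 1/68 11/4; 0 0 1]
T6·…·T1 = [-29/34 181/68 -49/4; 19/34 1/68 11/4; 0 0 1]
det M = -3/2; M⁻¹ = [-1/102 181/102 -5; 19/51 29/51 3; 0 0 1]
M⁻¹ · (-891/136, 225/136)ᵀ = (-2, 3/2)ᵀ

p = (-2, 3/2)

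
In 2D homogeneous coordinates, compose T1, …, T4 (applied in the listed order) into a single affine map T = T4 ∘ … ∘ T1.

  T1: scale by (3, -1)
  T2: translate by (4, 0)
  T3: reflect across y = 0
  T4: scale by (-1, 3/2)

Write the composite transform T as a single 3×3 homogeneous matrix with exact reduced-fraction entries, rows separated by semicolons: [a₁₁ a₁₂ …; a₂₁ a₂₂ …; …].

T = [-3 0 -4; 0 3/2 0; 0 0 1]

T1 = [3 0 0; 0 -1 0; 0 0 1]
T2·T1 = [3 0 4; 0 -1 0; 0 0 1]
T3·…·T1 = [3 0 4; 0 1 0; 0 0 1]
T4·…·T1 = [-3 0 -4; 0 3/2 0; 0 0 1]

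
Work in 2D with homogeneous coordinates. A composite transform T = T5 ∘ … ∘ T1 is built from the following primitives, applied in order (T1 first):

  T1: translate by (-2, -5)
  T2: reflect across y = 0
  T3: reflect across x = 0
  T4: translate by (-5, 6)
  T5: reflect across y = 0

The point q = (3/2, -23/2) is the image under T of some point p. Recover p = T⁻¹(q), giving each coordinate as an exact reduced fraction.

T1 = [1 0 -2; 0 1 -5; 0 0 1]
T2·T1 = [1 0 -2; 0 -1 5; 0 0 1]
T3·…·T1 = [-1 0 2; 0 -1 5; 0 0 1]
T4·…·T1 = [-1 0 -3; 0 -1 11; 0 0 1]
T5·…·T1 = [-1 0 -3; 0 1 -11; 0 0 1]
det M = -1; M⁻¹ = [-1 0 -3; 0 1 11; 0 0 1]
M⁻¹ · (3/2, -23/2)ᵀ = (-9/2, -1/2)ᵀ

p = (-9/2, -1/2)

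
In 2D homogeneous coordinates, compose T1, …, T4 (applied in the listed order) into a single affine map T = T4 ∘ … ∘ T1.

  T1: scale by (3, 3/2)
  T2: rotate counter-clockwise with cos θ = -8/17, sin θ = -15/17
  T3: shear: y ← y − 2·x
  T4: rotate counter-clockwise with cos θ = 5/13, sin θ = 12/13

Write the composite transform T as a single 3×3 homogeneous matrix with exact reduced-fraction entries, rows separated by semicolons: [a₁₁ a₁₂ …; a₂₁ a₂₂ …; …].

T = [-12/17 1593/442 0; -21/17 -15/221 0; 0 0 1]

T1 = [3 0 0; 0 3/2 0; 0 0 1]
T2·T1 = [-24/17 45/34 0; -45/17 -12/17 0; 0 0 1]
T3·…·T1 = [-24/17 45/34 0; 3/17 -57/17 0; 0 0 1]
T4·…·T1 = [-12/17 1593/442 0; -21/17 -15/221 0; 0 0 1]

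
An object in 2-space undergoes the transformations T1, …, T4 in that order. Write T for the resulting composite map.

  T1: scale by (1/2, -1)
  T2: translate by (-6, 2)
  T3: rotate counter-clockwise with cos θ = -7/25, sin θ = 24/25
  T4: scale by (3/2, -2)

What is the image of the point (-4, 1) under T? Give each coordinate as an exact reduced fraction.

T1 scale by (1/2, -1): (-4, 1) → (-2, -1)
T2 translate by (-6, 2): (-2, -1) → (-8, 1)
T3 rotate counter-clockwise with cos θ = -7/25, sin θ = 24/25: (-8, 1) → (32/25, -199/25)
T4 scale by (3/2, -2): (32/25, -199/25) → (48/25, 398/25)

T(p) = (48/25, 398/25)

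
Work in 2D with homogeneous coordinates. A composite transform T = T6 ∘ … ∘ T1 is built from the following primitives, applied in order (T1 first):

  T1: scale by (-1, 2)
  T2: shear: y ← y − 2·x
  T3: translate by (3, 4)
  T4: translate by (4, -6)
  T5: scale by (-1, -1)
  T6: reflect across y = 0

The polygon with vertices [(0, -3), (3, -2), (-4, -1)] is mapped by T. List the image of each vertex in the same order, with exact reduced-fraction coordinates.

image vertices: (-7, -8), (-4, 0), (-11, -12)

T1 scale by (-1, 2): (0, -3) → (0, -6); (3, -2) → (-3, -4); (-4, -1) → (4, -2)
T2 shear: y ← y − 2·x: (0, -6) → (0, -6); (-3, -4) → (-3, 2); (4, -2) → (4, -10)
T3 translate by (3, 4): (0, -6) → (3, -2); (-3, 2) → (0, 6); (4, -10) → (7, -6)
T4 translate by (4, -6): (3, -2) → (7, -8); (0, 6) → (4, 0); (7, -6) → (11, -12)
T5 scale by (-1, -1): (7, -8) → (-7, 8); (4, 0) → (-4, 0); (11, -12) → (-11, 12)
T6 reflect across y = 0: (-7, 8) → (-7, -8); (-4, 0) → (-4, 0); (-11, 12) → (-11, -12)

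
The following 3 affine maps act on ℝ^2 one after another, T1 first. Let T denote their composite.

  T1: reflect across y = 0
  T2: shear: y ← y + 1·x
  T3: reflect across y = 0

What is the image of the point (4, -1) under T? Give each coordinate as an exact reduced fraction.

T1 reflect across y = 0: (4, -1) → (4, 1)
T2 shear: y ← y + 1·x: (4, 1) → (4, 5)
T3 reflect across y = 0: (4, 5) → (4, -5)

T(p) = (4, -5)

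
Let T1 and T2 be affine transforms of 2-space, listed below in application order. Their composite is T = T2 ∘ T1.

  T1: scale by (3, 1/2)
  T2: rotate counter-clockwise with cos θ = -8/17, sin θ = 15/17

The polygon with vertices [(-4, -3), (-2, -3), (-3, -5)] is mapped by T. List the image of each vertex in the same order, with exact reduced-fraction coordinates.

image vertices: (237/34, -168/17), (141/34, -78/17), (219/34, -115/17)

T1 scale by (3, 1/2): (-4, -3) → (-12, -3/2); (-2, -3) → (-6, -3/2); (-3, -5) → (-9, -5/2)
T2 rotate counter-clockwise with cos θ = -8/17, sin θ = 15/17: (-12, -3/2) → (237/34, -168/17); (-6, -3/2) → (141/34, -78/17); (-9, -5/2) → (219/34, -115/17)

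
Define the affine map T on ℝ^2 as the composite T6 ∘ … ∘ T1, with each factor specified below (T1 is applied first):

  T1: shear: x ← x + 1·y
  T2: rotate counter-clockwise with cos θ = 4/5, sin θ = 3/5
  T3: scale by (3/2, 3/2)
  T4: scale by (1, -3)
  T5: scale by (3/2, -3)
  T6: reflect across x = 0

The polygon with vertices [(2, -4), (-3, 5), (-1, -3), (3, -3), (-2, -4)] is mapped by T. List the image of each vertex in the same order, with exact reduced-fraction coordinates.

T1 shear: x ← x + 1·y: (2, -4) → (-2, -4); (-3, 5) → (2, 5); (-1, -3) → (-4, -3); (3, -3) → (0, -3); (-2, -4) → (-6, -4)
T2 rotate counter-clockwise with cos θ = 4/5, sin θ = 3/5: (-2, -4) → (4/5, -22/5); (2, 5) → (-7/5, 26/5); (-4, -3) → (-7/5, -24/5); (0, -3) → (9/5, -12/5); (-6, -4) → (-12/5, -34/5)
T3 scale by (3/2, 3/2): (4/5, -22/5) → (6/5, -33/5); (-7/5, 26/5) → (-21/10, 39/5); (-7/5, -24/5) → (-21/10, -36/5); (9/5, -12/5) → (27/10, -18/5); (-12/5, -34/5) → (-18/5, -51/5)
T4 scale by (1, -3): (6/5, -33/5) → (6/5, 99/5); (-21/10, 39/5) → (-21/10, -117/5); (-21/10, -36/5) → (-21/10, 108/5); (27/10, -18/5) → (27/10, 54/5); (-18/5, -51/5) → (-18/5, 153/5)
T5 scale by (3/2, -3): (6/5, 99/5) → (9/5, -297/5); (-21/10, -117/5) → (-63/20, 351/5); (-21/10, 108/5) → (-63/20, -324/5); (27/10, 54/5) → (81/20, -162/5); (-18/5, 153/5) → (-27/5, -459/5)
T6 reflect across x = 0: (9/5, -297/5) → (-9/5, -297/5); (-63/20, 351/5) → (63/20, 351/5); (-63/20, -324/5) → (63/20, -324/5); (81/20, -162/5) → (-81/20, -162/5); (-27/5, -459/5) → (27/5, -459/5)

image vertices: (-9/5, -297/5), (63/20, 351/5), (63/20, -324/5), (-81/20, -162/5), (27/5, -459/5)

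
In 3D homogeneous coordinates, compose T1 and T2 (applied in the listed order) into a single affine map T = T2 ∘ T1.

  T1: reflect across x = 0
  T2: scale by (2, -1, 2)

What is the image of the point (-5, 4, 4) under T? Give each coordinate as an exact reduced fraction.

T(p) = (10, -4, 8)

T1 reflect across x = 0: (-5, 4, 4) → (5, 4, 4)
T2 scale by (2, -1, 2): (5, 4, 4) → (10, -4, 8)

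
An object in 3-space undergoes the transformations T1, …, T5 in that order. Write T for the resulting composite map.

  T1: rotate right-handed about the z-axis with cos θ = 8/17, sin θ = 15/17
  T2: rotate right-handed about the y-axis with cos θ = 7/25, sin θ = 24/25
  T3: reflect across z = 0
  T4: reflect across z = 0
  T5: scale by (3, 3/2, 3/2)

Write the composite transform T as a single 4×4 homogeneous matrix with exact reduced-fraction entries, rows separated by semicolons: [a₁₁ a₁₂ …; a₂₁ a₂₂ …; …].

T1 = [8/17 -15/17 0 0; 15/17 8/17 0 0; 0 0 1 0; 0 0 0 1]
T2·T1 = [56/425 -21/85 24/25 0; 15/17 8/17 0 0; -192/425 72/85 7/25 0; 0 0 0 1]
T3·…·T1 = [56/425 -21/85 24/25 0; 15/17 8/17 0 0; 192/425 -72/85 -7/25 0; 0 0 0 1]
T4·…·T1 = [56/425 -21/85 24/25 0; 15/17 8/17 0 0; -192/425 72/85 7/25 0; 0 0 0 1]
T5·…·T1 = [168/425 -63/85 72/25 0; 45/34 12/17 0 0; -288/425 108/85 21/50 0; 0 0 0 1]

T = [168/425 -63/85 72/25 0; 45/34 12/17 0 0; -288/425 108/85 21/50 0; 0 0 0 1]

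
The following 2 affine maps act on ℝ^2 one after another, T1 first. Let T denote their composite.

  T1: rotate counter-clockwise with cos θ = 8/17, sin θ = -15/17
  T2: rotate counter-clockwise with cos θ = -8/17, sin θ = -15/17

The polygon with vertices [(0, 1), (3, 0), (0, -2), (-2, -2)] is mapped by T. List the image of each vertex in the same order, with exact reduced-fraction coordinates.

image vertices: (0, -1), (-3, 0), (0, 2), (2, 2)

T1 rotate counter-clockwise with cos θ = 8/17, sin θ = -15/17: (0, 1) → (15/17, 8/17); (3, 0) → (24/17, -45/17); (0, -2) → (-30/17, -16/17); (-2, -2) → (-46/17, 14/17)
T2 rotate counter-clockwise with cos θ = -8/17, sin θ = -15/17: (15/17, 8/17) → (0, -1); (24/17, -45/17) → (-3, 0); (-30/17, -16/17) → (0, 2); (-46/17, 14/17) → (2, 2)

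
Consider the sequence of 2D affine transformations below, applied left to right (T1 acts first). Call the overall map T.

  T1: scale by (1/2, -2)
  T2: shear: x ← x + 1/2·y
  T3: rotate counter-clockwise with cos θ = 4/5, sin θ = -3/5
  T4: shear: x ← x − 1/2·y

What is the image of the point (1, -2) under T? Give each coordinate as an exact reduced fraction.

T1 scale by (1/2, -2): (1, -2) → (1/2, 4)
T2 shear: x ← x + 1/2·y: (1/2, 4) → (5/2, 4)
T3 rotate counter-clockwise with cos θ = 4/5, sin θ = -3/5: (5/2, 4) → (22/5, 17/10)
T4 shear: x ← x − 1/2·y: (22/5, 17/10) → (71/20, 17/10)

T(p) = (71/20, 17/10)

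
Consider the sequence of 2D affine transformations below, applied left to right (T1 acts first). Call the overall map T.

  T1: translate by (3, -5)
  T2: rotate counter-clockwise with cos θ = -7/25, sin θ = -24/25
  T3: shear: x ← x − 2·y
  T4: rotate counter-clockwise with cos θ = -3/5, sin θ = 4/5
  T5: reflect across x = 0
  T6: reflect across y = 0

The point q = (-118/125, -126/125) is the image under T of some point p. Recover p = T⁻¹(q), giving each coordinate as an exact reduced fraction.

T1 = [1 0 3; 0 1 -5; 0 0 1]
T2·T1 = [-7/25 24/25 -141/25; -24/25 -7/25 -37/25; 0 0 1]
T3·…·T1 = [41/25 38/25 -67/25; -24/25 -7/25 -37/25; 0 0 1]
T4·…·T1 = [-27/125 -86/125 349/125; 236/125 173/125 -157/125; 0 0 1]
T5·…·T1 = [27/125 86/125 -349/125; 236/125 173/125 -157/125; 0 0 1]
T6·…·T1 = [27/125 86/125 -349/125; -236/125 -173/125 157/125; 0 0 1]
det M = 1; M⁻¹ = [-173/125 -86/125 -3; 236/125 27/125 5; 0 0 1]
M⁻¹ · (-118/125, -126/125)ᵀ = (-1, 3)ᵀ

p = (-1, 3)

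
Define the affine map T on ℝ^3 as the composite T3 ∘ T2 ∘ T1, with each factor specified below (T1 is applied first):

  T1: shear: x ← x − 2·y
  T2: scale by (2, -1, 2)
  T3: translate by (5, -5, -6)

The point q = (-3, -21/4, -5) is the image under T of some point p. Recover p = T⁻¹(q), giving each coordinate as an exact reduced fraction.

p = (-7/2, 1/4, 1/2)

T1 = [1 -2 0 0; 0 1 0 0; 0 0 1 0; 0 0 0 1]
T2·T1 = [2 -4 0 0; 0 -1 0 0; 0 0 2 0; 0 0 0 1]
T3·…·T1 = [2 -4 0 5; 0 -1 0 -5; 0 0 2 -6; 0 0 0 1]
det M = -4; M⁻¹ = [1/2 -2 0 -25/2; 0 -1 0 -5; 0 0 1/2 3; 0 0 0 1]
M⁻¹ · (-3, -21/4, -5)ᵀ = (-7/2, 1/4, 1/2)ᵀ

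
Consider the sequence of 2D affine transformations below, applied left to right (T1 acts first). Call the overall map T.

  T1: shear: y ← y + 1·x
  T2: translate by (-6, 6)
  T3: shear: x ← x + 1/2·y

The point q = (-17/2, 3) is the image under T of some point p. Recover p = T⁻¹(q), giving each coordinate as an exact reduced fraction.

p = (-4, 1)

T1 = [1 0 0; 1 1 0; 0 0 1]
T2·T1 = [1 0 -6; 1 1 6; 0 0 1]
T3·…·T1 = [3/2 1/2 -3; 1 1 6; 0 0 1]
det M = 1; M⁻¹ = [1 -1/2 6; -1 3/2 -12; 0 0 1]
M⁻¹ · (-17/2, 3)ᵀ = (-4, 1)ᵀ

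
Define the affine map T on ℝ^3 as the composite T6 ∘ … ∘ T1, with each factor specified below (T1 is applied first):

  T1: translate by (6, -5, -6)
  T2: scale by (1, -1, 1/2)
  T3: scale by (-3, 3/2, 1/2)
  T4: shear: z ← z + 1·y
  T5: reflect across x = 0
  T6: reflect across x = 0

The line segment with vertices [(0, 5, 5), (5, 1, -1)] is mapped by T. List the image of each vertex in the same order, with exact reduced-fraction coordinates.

T1 translate by (6, -5, -6): (0, 5, 5) → (6, 0, -1); (5, 1, -1) → (11, -4, -7)
T2 scale by (1, -1, 1/2): (6, 0, -1) → (6, 0, -1/2); (11, -4, -7) → (11, 4, -7/2)
T3 scale by (-3, 3/2, 1/2): (6, 0, -1/2) → (-18, 0, -1/4); (11, 4, -7/2) → (-33, 6, -7/4)
T4 shear: z ← z + 1·y: (-18, 0, -1/4) → (-18, 0, -1/4); (-33, 6, -7/4) → (-33, 6, 17/4)
T5 reflect across x = 0: (-18, 0, -1/4) → (18, 0, -1/4); (-33, 6, 17/4) → (33, 6, 17/4)
T6 reflect across x = 0: (18, 0, -1/4) → (-18, 0, -1/4); (33, 6, 17/4) → (-33, 6, 17/4)

image vertices: (-18, 0, -1/4), (-33, 6, 17/4)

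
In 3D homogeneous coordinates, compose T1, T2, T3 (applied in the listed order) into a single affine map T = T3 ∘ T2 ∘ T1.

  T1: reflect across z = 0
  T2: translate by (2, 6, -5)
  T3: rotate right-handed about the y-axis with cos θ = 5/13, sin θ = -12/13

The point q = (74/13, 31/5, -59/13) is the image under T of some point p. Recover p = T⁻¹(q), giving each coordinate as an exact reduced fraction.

T1 = [1 0 0 0; 0 1 0 0; 0 0 -1 0; 0 0 0 1]
T2·T1 = [1 0 0 2; 0 1 0 6; 0 0 -1 -5; 0 0 0 1]
T3·…·T1 = [5/13 0 12/13 70/13; 0 1 0 6; 12/13 0 -5/13 -1/13; 0 0 0 1]
det M = -1; M⁻¹ = [5/13 0 12/13 -2; 0 1 0 -6; 12/13 0 -5/13 -5; 0 0 0 1]
M⁻¹ · (74/13, 31/5, -59/13)ᵀ = (-4, 1/5, 2)ᵀ

p = (-4, 1/5, 2)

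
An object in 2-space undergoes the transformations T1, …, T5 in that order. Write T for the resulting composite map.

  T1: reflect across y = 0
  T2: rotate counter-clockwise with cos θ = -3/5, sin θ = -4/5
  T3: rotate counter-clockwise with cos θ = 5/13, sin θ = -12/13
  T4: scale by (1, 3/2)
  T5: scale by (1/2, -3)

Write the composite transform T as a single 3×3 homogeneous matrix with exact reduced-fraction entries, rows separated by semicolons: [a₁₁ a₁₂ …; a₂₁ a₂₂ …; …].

T = [-63/130 8/65 0; -72/65 -567/130 0; 0 0 1]

T1 = [1 0 0; 0 -1 0; 0 0 1]
T2·T1 = [-3/5 -4/5 0; -4/5 3/5 0; 0 0 1]
T3·…·T1 = [-63/65 16/65 0; 16/65 63/65 0; 0 0 1]
T4·…·T1 = [-63/65 16/65 0; 24/65 189/130 0; 0 0 1]
T5·…·T1 = [-63/130 8/65 0; -72/65 -567/130 0; 0 0 1]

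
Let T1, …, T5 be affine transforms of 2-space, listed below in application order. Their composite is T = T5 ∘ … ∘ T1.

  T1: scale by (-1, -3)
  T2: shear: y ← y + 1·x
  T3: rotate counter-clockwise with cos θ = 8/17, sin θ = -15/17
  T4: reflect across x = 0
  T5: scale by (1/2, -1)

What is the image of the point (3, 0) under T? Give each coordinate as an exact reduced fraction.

T(p) = (69/34, -21/17)

T1 scale by (-1, -3): (3, 0) → (-3, 0)
T2 shear: y ← y + 1·x: (-3, 0) → (-3, -3)
T3 rotate counter-clockwise with cos θ = 8/17, sin θ = -15/17: (-3, -3) → (-69/17, 21/17)
T4 reflect across x = 0: (-69/17, 21/17) → (69/17, 21/17)
T5 scale by (1/2, -1): (69/17, 21/17) → (69/34, -21/17)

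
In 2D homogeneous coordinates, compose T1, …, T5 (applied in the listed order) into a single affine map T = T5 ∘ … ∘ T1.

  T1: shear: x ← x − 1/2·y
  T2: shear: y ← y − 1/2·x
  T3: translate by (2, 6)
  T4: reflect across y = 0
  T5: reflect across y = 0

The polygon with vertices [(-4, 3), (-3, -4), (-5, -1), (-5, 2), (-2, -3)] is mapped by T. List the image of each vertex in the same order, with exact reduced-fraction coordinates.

image vertices: (-7/2, 47/4), (1, 5/2), (-5/2, 29/4), (-4, 11), (3/2, 13/4)

T1 shear: x ← x − 1/2·y: (-4, 3) → (-11/2, 3); (-3, -4) → (-1, -4); (-5, -1) → (-9/2, -1); (-5, 2) → (-6, 2); (-2, -3) → (-1/2, -3)
T2 shear: y ← y − 1/2·x: (-11/2, 3) → (-11/2, 23/4); (-1, -4) → (-1, -7/2); (-9/2, -1) → (-9/2, 5/4); (-6, 2) → (-6, 5); (-1/2, -3) → (-1/2, -11/4)
T3 translate by (2, 6): (-11/2, 23/4) → (-7/2, 47/4); (-1, -7/2) → (1, 5/2); (-9/2, 5/4) → (-5/2, 29/4); (-6, 5) → (-4, 11); (-1/2, -11/4) → (3/2, 13/4)
T4 reflect across y = 0: (-7/2, 47/4) → (-7/2, -47/4); (1, 5/2) → (1, -5/2); (-5/2, 29/4) → (-5/2, -29/4); (-4, 11) → (-4, -11); (3/2, 13/4) → (3/2, -13/4)
T5 reflect across y = 0: (-7/2, -47/4) → (-7/2, 47/4); (1, -5/2) → (1, 5/2); (-5/2, -29/4) → (-5/2, 29/4); (-4, -11) → (-4, 11); (3/2, -13/4) → (3/2, 13/4)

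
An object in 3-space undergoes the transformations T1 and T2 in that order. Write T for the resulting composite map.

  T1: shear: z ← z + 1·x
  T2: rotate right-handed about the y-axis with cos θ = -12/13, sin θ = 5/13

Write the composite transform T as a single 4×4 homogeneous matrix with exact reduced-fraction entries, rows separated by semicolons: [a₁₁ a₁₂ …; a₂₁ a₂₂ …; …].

T1 = [1 0 0 0; 0 1 0 0; 1 0 1 0; 0 0 0 1]
T2·T1 = [-7/13 0 5/13 0; 0 1 0 0; -17/13 0 -12/13 0; 0 0 0 1]

T = [-7/13 0 5/13 0; 0 1 0 0; -17/13 0 -12/13 0; 0 0 0 1]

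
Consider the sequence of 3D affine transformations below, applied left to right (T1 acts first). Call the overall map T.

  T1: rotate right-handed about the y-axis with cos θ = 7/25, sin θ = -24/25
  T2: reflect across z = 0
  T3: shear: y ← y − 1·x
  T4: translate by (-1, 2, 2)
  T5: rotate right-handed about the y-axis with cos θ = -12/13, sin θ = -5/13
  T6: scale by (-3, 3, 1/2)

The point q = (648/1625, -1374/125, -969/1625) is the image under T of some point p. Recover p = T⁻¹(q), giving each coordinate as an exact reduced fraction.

p = (1, -5, -2/5)

T1 = [7/25 0 -24/25 0; 0 1 0 0; 24/25 0 7/25 0; 0 0 0 1]
T2·T1 = [7/25 0 -24/25 0; 0 1 0 0; -24/25 0 -7/25 0; 0 0 0 1]
T3·…·T1 = [7/25 0 -24/25 0; -7/25 1 24/25 0; -24/25 0 -7/25 0; 0 0 0 1]
T4·…·T1 = [7/25 0 -24/25 -1; -7/25 1 24/25 2; -24/25 0 -7/25 2; 0 0 0 1]
T5·…·T1 = [36/325 0 323/325 2/13; -7/25 1 24/25 2; 323/325 0 -36/325 -29/13; 0 0 0 1]
T6·…·T1 = [-108/325 0 -969/325 -6/13; -21/25 3 72/25 6; 323/650 0 -18/325 -29/26; 0 0 0 1]
det M = 9/2; M⁻¹ = [-12/325 0 646/325 11/5; 4/13 1/3 10/13 -1; -323/975 0 -72/325 -2/5; 0 0 0 1]
M⁻¹ · (648/1625, -1374/125, -969/1625)ᵀ = (1, -5, -2/5)ᵀ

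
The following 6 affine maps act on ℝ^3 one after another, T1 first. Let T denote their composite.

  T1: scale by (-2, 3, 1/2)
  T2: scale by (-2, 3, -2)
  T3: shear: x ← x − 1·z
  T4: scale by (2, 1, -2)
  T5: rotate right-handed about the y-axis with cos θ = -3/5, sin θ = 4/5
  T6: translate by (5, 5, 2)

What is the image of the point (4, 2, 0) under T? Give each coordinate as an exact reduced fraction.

T1 scale by (-2, 3, 1/2): (4, 2, 0) → (-8, 6, 0)
T2 scale by (-2, 3, -2): (-8, 6, 0) → (16, 18, 0)
T3 shear: x ← x − 1·z: (16, 18, 0) → (16, 18, 0)
T4 scale by (2, 1, -2): (16, 18, 0) → (32, 18, 0)
T5 rotate right-handed about the y-axis with cos θ = -3/5, sin θ = 4/5: (32, 18, 0) → (-96/5, 18, -128/5)
T6 translate by (5, 5, 2): (-96/5, 18, -128/5) → (-71/5, 23, -118/5)

T(p) = (-71/5, 23, -118/5)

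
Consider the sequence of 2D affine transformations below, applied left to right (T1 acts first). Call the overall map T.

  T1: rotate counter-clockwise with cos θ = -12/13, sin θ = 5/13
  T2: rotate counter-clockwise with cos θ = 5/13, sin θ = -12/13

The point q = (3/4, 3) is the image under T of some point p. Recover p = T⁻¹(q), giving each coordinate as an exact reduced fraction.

T1 = [-12/13 -5/13 0; 5/13 -12/13 0; 0 0 1]
T2·T1 = [0 -1 0; 1 0 0; 0 0 1]
det M = 1; M⁻¹ = [0 1 0; -1 0 0; 0 0 1]
M⁻¹ · (3/4, 3)ᵀ = (3, -3/4)ᵀ

p = (3, -3/4)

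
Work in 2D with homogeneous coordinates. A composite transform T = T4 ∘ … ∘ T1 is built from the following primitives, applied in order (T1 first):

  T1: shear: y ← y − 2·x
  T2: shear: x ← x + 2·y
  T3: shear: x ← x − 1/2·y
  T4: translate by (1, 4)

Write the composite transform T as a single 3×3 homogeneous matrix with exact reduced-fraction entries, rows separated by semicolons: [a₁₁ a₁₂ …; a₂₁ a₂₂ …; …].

T = [-2 3/2 1; -2 1 4; 0 0 1]

T1 = [1 0 0; -2 1 0; 0 0 1]
T2·T1 = [-3 2 0; -2 1 0; 0 0 1]
T3·…·T1 = [-2 3/2 0; -2 1 0; 0 0 1]
T4·…·T1 = [-2 3/2 1; -2 1 4; 0 0 1]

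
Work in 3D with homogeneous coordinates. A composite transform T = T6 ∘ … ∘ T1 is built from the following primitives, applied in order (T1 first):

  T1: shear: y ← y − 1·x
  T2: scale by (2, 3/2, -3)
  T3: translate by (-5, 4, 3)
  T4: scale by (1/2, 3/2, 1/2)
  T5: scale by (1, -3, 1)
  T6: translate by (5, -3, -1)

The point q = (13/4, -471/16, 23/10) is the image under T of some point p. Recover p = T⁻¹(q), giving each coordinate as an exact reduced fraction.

T1 = [1 0 0 0; -1 1 0 0; 0 0 1 0; 0 0 0 1]
T2·T1 = [2 0 0 0; -3/2 3/2 0 0; 0 0 -3 0; 0 0 0 1]
T3·…·T1 = [2 0 0 -5; -3/2 3/2 0 4; 0 0 -3 3; 0 0 0 1]
T4·…·T1 = [1 0 0 -5/2; -9/4 9/4 0 6; 0 0 -3/2 3/2; 0 0 0 1]
T5·…·T1 = [1 0 0 -5/2; 27/4 -27/4 0 -18; 0 0 -3/2 3/2; 0 0 0 1]
T6·…·T1 = [1 0 0 5/2; 27/4 -27/4 0 -21; 0 0 -3/2 1/2; 0 0 0 1]
det M = 81/8; M⁻¹ = [1 0 0 -5/2; 1 -4/27 0 -101/18; 0 0 -2/3 1/3; 0 0 0 1]
M⁻¹ · (13/4, -471/16, 23/10)ᵀ = (3/4, 2, -6/5)ᵀ

p = (3/4, 2, -6/5)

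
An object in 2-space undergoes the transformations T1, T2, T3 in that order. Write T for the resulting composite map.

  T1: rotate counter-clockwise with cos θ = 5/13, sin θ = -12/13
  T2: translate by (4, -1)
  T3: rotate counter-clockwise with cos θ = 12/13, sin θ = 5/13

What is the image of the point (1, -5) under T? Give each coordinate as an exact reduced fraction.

T1 rotate counter-clockwise with cos θ = 5/13, sin θ = -12/13: (1, -5) → (-55/13, -37/13)
T2 translate by (4, -1): (-55/13, -37/13) → (-3/13, -50/13)
T3 rotate counter-clockwise with cos θ = 12/13, sin θ = 5/13: (-3/13, -50/13) → (214/169, -615/169)

T(p) = (214/169, -615/169)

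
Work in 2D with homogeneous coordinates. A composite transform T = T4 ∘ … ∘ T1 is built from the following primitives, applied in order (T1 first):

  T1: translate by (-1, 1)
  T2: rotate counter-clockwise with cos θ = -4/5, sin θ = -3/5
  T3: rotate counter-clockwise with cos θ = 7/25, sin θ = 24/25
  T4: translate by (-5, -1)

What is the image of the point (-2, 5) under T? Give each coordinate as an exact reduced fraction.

T1 translate by (-1, 1): (-2, 5) → (-3, 6)
T2 rotate counter-clockwise with cos θ = -4/5, sin θ = -3/5: (-3, 6) → (6, -3)
T3 rotate counter-clockwise with cos θ = 7/25, sin θ = 24/25: (6, -3) → (114/25, 123/25)
T4 translate by (-5, -1): (114/25, 123/25) → (-11/25, 98/25)

T(p) = (-11/25, 98/25)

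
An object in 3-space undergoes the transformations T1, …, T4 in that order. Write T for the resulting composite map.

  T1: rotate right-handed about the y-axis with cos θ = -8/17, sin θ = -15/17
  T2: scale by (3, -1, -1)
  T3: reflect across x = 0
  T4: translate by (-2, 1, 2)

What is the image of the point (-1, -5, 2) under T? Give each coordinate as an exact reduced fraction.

T(p) = (32/17, 6, 65/17)

T1 rotate right-handed about the y-axis with cos θ = -8/17, sin θ = -15/17: (-1, -5, 2) → (-22/17, -5, -31/17)
T2 scale by (3, -1, -1): (-22/17, -5, -31/17) → (-66/17, 5, 31/17)
T3 reflect across x = 0: (-66/17, 5, 31/17) → (66/17, 5, 31/17)
T4 translate by (-2, 1, 2): (66/17, 5, 31/17) → (32/17, 6, 65/17)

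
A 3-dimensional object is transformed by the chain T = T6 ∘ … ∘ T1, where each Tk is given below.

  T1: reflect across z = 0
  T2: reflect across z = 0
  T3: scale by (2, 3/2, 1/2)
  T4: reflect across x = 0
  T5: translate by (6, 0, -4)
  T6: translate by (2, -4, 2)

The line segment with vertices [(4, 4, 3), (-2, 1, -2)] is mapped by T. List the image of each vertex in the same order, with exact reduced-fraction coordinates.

image vertices: (0, 2, -1/2), (12, -5/2, -3)

T1 reflect across z = 0: (4, 4, 3) → (4, 4, -3); (-2, 1, -2) → (-2, 1, 2)
T2 reflect across z = 0: (4, 4, -3) → (4, 4, 3); (-2, 1, 2) → (-2, 1, -2)
T3 scale by (2, 3/2, 1/2): (4, 4, 3) → (8, 6, 3/2); (-2, 1, -2) → (-4, 3/2, -1)
T4 reflect across x = 0: (8, 6, 3/2) → (-8, 6, 3/2); (-4, 3/2, -1) → (4, 3/2, -1)
T5 translate by (6, 0, -4): (-8, 6, 3/2) → (-2, 6, -5/2); (4, 3/2, -1) → (10, 3/2, -5)
T6 translate by (2, -4, 2): (-2, 6, -5/2) → (0, 2, -1/2); (10, 3/2, -5) → (12, -5/2, -3)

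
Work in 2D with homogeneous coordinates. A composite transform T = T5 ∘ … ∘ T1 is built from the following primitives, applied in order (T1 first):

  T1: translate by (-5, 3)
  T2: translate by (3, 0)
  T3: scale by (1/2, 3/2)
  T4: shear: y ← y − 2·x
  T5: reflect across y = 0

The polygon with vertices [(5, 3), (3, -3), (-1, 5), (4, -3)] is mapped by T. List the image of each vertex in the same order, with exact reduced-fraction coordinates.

image vertices: (3/2, -6), (1/2, 1), (-3/2, -15), (1, 2)

T1 translate by (-5, 3): (5, 3) → (0, 6); (3, -3) → (-2, 0); (-1, 5) → (-6, 8); (4, -3) → (-1, 0)
T2 translate by (3, 0): (0, 6) → (3, 6); (-2, 0) → (1, 0); (-6, 8) → (-3, 8); (-1, 0) → (2, 0)
T3 scale by (1/2, 3/2): (3, 6) → (3/2, 9); (1, 0) → (1/2, 0); (-3, 8) → (-3/2, 12); (2, 0) → (1, 0)
T4 shear: y ← y − 2·x: (3/2, 9) → (3/2, 6); (1/2, 0) → (1/2, -1); (-3/2, 12) → (-3/2, 15); (1, 0) → (1, -2)
T5 reflect across y = 0: (3/2, 6) → (3/2, -6); (1/2, -1) → (1/2, 1); (-3/2, 15) → (-3/2, -15); (1, -2) → (1, 2)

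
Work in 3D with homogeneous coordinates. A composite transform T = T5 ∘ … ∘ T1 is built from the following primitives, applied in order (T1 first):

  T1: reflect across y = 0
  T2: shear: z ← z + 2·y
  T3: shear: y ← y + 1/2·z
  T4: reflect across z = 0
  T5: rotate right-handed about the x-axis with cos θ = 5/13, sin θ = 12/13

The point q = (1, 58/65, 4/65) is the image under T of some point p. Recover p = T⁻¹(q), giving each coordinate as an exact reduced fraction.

T1 = [1 0 0 0; 0 -1 0 0; 0 0 1 0; 0 0 0 1]
T2·T1 = [1 0 0 0; 0 -1 0 0; 0 -2 1 0; 0 0 0 1]
T3·…·T1 = [1 0 0 0; 0 -2 1/2 0; 0 -2 1 0; 0 0 0 1]
T4·…·T1 = [1 0 0 0; 0 -2 1/2 0; 0 2 -1 0; 0 0 0 1]
T5·…·T1 = [1 0 0 0; 0 -34/13 29/26 0; 0 -14/13 1/13 0; 0 0 0 1]
det M = 1; M⁻¹ = [1 0 0 0; 0 1/13 -29/26 0; 0 14/13 -34/13 0; 0 0 0 1]
M⁻¹ · (1, 58/65, 4/65)ᵀ = (1, 0, 4/5)ᵀ

p = (1, 0, 4/5)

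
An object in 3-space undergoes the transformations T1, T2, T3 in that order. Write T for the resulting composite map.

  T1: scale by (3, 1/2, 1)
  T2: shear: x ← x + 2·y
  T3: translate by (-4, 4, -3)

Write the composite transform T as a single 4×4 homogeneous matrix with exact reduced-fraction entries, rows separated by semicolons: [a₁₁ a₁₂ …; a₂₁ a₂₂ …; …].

T = [3 1 0 -4; 0 1/2 0 4; 0 0 1 -3; 0 0 0 1]

T1 = [3 0 0 0; 0 1/2 0 0; 0 0 1 0; 0 0 0 1]
T2·T1 = [3 1 0 0; 0 1/2 0 0; 0 0 1 0; 0 0 0 1]
T3·…·T1 = [3 1 0 -4; 0 1/2 0 4; 0 0 1 -3; 0 0 0 1]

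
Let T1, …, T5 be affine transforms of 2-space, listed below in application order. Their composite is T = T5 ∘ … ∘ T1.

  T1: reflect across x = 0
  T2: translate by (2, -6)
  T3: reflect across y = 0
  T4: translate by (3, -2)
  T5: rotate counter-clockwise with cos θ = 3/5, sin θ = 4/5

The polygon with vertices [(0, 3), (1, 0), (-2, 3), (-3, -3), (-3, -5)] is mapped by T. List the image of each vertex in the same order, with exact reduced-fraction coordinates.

image vertices: (11/5, 23/5), (-4/5, 28/5), (17/5, 31/5), (-4/5, 53/5), (-12/5, 59/5)

T1 reflect across x = 0: (0, 3) → (0, 3); (1, 0) → (-1, 0); (-2, 3) → (2, 3); (-3, -3) → (3, -3); (-3, -5) → (3, -5)
T2 translate by (2, -6): (0, 3) → (2, -3); (-1, 0) → (1, -6); (2, 3) → (4, -3); (3, -3) → (5, -9); (3, -5) → (5, -11)
T3 reflect across y = 0: (2, -3) → (2, 3); (1, -6) → (1, 6); (4, -3) → (4, 3); (5, -9) → (5, 9); (5, -11) → (5, 11)
T4 translate by (3, -2): (2, 3) → (5, 1); (1, 6) → (4, 4); (4, 3) → (7, 1); (5, 9) → (8, 7); (5, 11) → (8, 9)
T5 rotate counter-clockwise with cos θ = 3/5, sin θ = 4/5: (5, 1) → (11/5, 23/5); (4, 4) → (-4/5, 28/5); (7, 1) → (17/5, 31/5); (8, 7) → (-4/5, 53/5); (8, 9) → (-12/5, 59/5)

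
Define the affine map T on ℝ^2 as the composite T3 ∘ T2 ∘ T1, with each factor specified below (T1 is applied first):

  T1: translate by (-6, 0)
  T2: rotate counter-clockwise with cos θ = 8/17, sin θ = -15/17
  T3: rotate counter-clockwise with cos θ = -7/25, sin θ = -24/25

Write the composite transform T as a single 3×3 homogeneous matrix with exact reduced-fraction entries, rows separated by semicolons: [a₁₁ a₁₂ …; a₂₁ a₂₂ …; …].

T = [-416/425 87/425 2496/425; -87/425 -416/425 522/425; 0 0 1]

T1 = [1 0 -6; 0 1 0; 0 0 1]
T2·T1 = [8/17 15/17 -48/17; -15/17 8/17 90/17; 0 0 1]
T3·…·T1 = [-416/425 87/425 2496/425; -87/425 -416/425 522/425; 0 0 1]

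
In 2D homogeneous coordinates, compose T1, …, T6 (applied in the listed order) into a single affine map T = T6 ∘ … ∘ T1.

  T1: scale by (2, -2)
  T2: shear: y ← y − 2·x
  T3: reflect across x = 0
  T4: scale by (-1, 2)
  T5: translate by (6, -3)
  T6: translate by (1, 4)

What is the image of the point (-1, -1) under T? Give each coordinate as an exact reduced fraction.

T1 scale by (2, -2): (-1, -1) → (-2, 2)
T2 shear: y ← y − 2·x: (-2, 2) → (-2, 6)
T3 reflect across x = 0: (-2, 6) → (2, 6)
T4 scale by (-1, 2): (2, 6) → (-2, 12)
T5 translate by (6, -3): (-2, 12) → (4, 9)
T6 translate by (1, 4): (4, 9) → (5, 13)

T(p) = (5, 13)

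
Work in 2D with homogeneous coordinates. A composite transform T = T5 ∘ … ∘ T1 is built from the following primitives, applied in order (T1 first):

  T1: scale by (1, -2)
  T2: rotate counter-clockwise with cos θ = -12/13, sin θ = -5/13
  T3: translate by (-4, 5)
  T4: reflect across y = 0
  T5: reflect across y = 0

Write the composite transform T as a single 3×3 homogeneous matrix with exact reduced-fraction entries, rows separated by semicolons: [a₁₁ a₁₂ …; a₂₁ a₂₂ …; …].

T1 = [1 0 0; 0 -2 0; 0 0 1]
T2·T1 = [-12/13 -10/13 0; -5/13 24/13 0; 0 0 1]
T3·…·T1 = [-12/13 -10/13 -4; -5/13 24/13 5; 0 0 1]
T4·…·T1 = [-12/13 -10/13 -4; 5/13 -24/13 -5; 0 0 1]
T5·…·T1 = [-12/13 -10/13 -4; -5/13 24/13 5; 0 0 1]

T = [-12/13 -10/13 -4; -5/13 24/13 5; 0 0 1]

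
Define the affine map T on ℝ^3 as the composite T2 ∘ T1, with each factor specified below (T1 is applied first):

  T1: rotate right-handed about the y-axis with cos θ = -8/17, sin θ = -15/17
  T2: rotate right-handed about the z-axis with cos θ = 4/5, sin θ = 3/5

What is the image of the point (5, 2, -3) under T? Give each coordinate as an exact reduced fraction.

T1 rotate right-handed about the y-axis with cos θ = -8/17, sin θ = -15/17: (5, 2, -3) → (5/17, 2, 99/17)
T2 rotate right-handed about the z-axis with cos θ = 4/5, sin θ = 3/5: (5/17, 2, 99/17) → (-82/85, 151/85, 99/17)

T(p) = (-82/85, 151/85, 99/17)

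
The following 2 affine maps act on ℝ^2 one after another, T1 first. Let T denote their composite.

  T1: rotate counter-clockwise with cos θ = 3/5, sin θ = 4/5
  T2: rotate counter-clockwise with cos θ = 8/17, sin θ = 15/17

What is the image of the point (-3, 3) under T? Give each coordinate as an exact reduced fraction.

T(p) = (-123/85, -339/85)

T1 rotate counter-clockwise with cos θ = 3/5, sin θ = 4/5: (-3, 3) → (-21/5, -3/5)
T2 rotate counter-clockwise with cos θ = 8/17, sin θ = 15/17: (-21/5, -3/5) → (-123/85, -339/85)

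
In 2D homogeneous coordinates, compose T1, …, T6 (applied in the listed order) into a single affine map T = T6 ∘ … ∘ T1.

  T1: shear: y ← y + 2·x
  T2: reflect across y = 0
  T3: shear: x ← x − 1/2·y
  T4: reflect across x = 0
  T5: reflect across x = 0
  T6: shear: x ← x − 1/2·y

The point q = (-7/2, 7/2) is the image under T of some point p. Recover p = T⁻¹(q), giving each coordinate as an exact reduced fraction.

p = (0, -7/2)

T1 = [1 0 0; 2 1 0; 0 0 1]
T2·T1 = [1 0 0; -2 -1 0; 0 0 1]
T3·…·T1 = [2 1/2 0; -2 -1 0; 0 0 1]
T4·…·T1 = [-2 -1/2 0; -2 -1 0; 0 0 1]
T5·…·T1 = [2 1/2 0; -2 -1 0; 0 0 1]
T6·…·T1 = [3 1 0; -2 -1 0; 0 0 1]
det M = -1; M⁻¹ = [1 1 0; -2 -3 0; 0 0 1]
M⁻¹ · (-7/2, 7/2)ᵀ = (0, -7/2)ᵀ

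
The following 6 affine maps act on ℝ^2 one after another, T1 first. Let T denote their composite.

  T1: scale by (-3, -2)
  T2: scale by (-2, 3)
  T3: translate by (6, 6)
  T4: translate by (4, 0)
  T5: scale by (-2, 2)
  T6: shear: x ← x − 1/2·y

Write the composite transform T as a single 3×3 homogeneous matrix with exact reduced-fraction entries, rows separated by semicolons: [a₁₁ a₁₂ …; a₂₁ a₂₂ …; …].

T = [-12 6 -26; 0 -12 12; 0 0 1]

T1 = [-3 0 0; 0 -2 0; 0 0 1]
T2·T1 = [6 0 0; 0 -6 0; 0 0 1]
T3·…·T1 = [6 0 6; 0 -6 6; 0 0 1]
T4·…·T1 = [6 0 10; 0 -6 6; 0 0 1]
T5·…·T1 = [-12 0 -20; 0 -12 12; 0 0 1]
T6·…·T1 = [-12 6 -26; 0 -12 12; 0 0 1]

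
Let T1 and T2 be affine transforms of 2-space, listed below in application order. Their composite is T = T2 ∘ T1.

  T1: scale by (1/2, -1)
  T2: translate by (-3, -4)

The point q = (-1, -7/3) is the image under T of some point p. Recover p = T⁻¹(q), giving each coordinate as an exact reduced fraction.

T1 = [1/2 0 0; 0 -1 0; 0 0 1]
T2·T1 = [1/2 0 -3; 0 -1 -4; 0 0 1]
det M = -1/2; M⁻¹ = [2 0 6; 0 -1 -4; 0 0 1]
M⁻¹ · (-1, -7/3)ᵀ = (4, -5/3)ᵀ

p = (4, -5/3)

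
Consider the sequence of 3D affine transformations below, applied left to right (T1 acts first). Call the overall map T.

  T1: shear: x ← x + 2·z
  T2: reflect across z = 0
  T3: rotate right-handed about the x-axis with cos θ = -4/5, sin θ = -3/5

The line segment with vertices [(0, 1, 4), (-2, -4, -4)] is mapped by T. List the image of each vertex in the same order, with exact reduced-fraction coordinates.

T1 shear: x ← x + 2·z: (0, 1, 4) → (8, 1, 4); (-2, -4, -4) → (-10, -4, -4)
T2 reflect across z = 0: (8, 1, 4) → (8, 1, -4); (-10, -4, -4) → (-10, -4, 4)
T3 rotate right-handed about the x-axis with cos θ = -4/5, sin θ = -3/5: (8, 1, -4) → (8, -16/5, 13/5); (-10, -4, 4) → (-10, 28/5, -4/5)

image vertices: (8, -16/5, 13/5), (-10, 28/5, -4/5)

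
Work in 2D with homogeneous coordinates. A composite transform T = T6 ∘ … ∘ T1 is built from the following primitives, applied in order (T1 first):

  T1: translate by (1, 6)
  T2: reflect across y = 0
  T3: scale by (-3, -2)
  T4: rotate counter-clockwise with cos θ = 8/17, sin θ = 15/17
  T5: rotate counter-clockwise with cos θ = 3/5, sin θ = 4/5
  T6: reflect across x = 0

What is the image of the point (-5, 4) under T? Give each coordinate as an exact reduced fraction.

T(p) = (116/5, 12/5)

T1 translate by (1, 6): (-5, 4) → (-4, 10)
T2 reflect across y = 0: (-4, 10) → (-4, -10)
T3 scale by (-3, -2): (-4, -10) → (12, 20)
T4 rotate counter-clockwise with cos θ = 8/17, sin θ = 15/17: (12, 20) → (-12, 20)
T5 rotate counter-clockwise with cos θ = 3/5, sin θ = 4/5: (-12, 20) → (-116/5, 12/5)
T6 reflect across x = 0: (-116/5, 12/5) → (116/5, 12/5)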